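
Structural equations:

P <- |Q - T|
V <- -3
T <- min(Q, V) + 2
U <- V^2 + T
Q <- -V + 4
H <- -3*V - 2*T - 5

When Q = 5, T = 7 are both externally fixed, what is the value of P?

2

Under do(Q = 5, T = 7), each intervened variable's structural equation is replaced by its fixed value.
P = |Q - T|  [with Q=5, T=7]  = 2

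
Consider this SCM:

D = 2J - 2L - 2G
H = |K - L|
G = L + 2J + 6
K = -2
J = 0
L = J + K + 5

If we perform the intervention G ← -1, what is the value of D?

Intervening sets G = -1 and removes its equation (G = L + 2J + 6).
L = J + K + 5  [with J=0, K=-2]  = 3
D = 2J - 2L - 2G  [with J=0, L=3, G=-1]  = -4

-4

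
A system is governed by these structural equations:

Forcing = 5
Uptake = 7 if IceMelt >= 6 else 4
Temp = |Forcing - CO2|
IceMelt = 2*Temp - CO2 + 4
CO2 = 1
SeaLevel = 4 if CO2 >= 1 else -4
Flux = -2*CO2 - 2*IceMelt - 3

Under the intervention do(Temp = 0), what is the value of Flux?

-11

The intervention breaks the incoming arrows to Temp: Temp = |Forcing - CO2| no longer applies, and Temp = 0.
IceMelt = 2*Temp - CO2 + 4  [with Temp=0, CO2=1]  = 3
Flux = -2*CO2 - 2*IceMelt - 3  [with CO2=1, IceMelt=3]  = -11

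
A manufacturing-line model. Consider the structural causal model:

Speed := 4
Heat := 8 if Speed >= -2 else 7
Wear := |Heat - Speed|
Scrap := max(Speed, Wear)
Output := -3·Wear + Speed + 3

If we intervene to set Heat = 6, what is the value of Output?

1

do(Heat=6) replaces the equation Heat := 8 if Speed >= -2 else 7 with the constant Heat = 6.
Wear = |Heat - Speed|  [with Heat=6, Speed=4]  = 2
Output = -3·Wear + Speed + 3  [with Wear=2, Speed=4]  = 1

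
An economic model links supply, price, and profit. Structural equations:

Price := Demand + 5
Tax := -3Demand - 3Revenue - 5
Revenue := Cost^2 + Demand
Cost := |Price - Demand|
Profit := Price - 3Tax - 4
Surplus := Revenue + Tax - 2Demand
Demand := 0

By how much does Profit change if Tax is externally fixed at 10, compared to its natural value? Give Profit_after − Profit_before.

The intervention breaks the incoming arrows to Tax: Tax := -3Demand - 3Revenue - 5 no longer applies, and Tax = 10.
Price = Demand + 5  [with Demand=0]  = 5
Profit = Price - 3Tax - 4  [with Price=5, Tax=10]  = -29
Without intervention: Price = Demand + 5  [with Demand=0]  = 5; Cost = |Price - Demand|  [with Price=5, Demand=0]  = 5; Revenue = Cost^2 + Demand  [with Cost=5, Demand=0]  = 25; Tax = -3Demand - 3Revenue - 5  [with Demand=0, Revenue=25]  = -80; Profit = Price - 3Tax - 4  [with Price=5, Tax=-80]  = 241.
Change = -29 − 241 = -270.

-270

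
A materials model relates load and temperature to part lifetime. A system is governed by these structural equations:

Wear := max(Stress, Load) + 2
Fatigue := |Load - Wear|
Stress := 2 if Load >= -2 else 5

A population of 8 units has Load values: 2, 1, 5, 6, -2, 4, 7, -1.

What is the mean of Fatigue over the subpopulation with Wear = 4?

Conditioning on Wear=4 selects the 4 unit(s) with Load ∈ {2, 1, -2, -1}. Their Fatigue values: 2, 3, 6, 5. Mean = 4.

4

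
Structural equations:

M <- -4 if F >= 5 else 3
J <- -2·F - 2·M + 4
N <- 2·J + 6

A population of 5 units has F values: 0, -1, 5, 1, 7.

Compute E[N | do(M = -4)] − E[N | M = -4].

14.4

do(M=-4) breaks M's dependence on F. With M=-4 fixed, N across the units is 30, 34, 10, 26, 2, mean 20.4.
Conditioning on M=-4 selects the 2 unit(s) with F ∈ {5, 7}. Their N values: 10, 2. Mean = 6.
Difference = 20.4 − 6 = 14.4.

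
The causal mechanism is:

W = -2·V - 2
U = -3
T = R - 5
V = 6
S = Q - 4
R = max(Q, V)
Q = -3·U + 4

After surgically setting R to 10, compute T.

5

Under do(R=10), the mechanism R = max(Q, V) is discarded; R is fixed at 10.
T = R - 5  [with R=10]  = 5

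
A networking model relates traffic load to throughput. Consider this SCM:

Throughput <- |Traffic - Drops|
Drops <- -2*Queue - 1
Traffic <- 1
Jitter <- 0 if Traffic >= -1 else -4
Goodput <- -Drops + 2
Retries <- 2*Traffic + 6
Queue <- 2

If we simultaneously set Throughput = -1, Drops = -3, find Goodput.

Under do(Throughput = -1, Drops = -3), each intervened variable's structural equation is replaced by its fixed value.
Goodput = -Drops + 2  [with Drops=-3]  = 5

5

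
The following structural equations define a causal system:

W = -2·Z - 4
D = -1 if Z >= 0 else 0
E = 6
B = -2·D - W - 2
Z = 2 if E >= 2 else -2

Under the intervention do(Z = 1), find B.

do(Z=1) replaces the equation Z = 2 if E >= 2 else -2 with the constant Z = 1.
W = -2·Z - 4  [with Z=1]  = -6
D = -1 if Z >= 0 else 0  [with Z=1]  = -1
B = -2·D - W - 2  [with D=-1, W=-6]  = 6

6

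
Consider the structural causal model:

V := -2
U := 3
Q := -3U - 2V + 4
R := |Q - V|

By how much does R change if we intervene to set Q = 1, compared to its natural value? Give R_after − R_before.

The intervention breaks the incoming arrows to Q: Q := -3U - 2V + 4 no longer applies, and Q = 1.
R = |Q - V|  [with Q=1, V=-2]  = 3
Without intervention: Q = -3U - 2V + 4  [with U=3, V=-2]  = -1; R = |Q - V|  [with Q=-1, V=-2]  = 1.
Change = 3 − 1 = 2.

2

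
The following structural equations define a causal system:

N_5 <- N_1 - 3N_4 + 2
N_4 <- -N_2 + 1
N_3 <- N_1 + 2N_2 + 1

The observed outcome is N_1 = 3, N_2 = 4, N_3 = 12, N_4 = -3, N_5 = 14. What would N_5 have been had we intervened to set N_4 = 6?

Intervening sets N_4 = 6 and removes its equation (N_4 <- -N_2 + 1).
N_5 = N_1 - 3N_4 + 2  [with N_1=3, N_4=6]  = -13

-13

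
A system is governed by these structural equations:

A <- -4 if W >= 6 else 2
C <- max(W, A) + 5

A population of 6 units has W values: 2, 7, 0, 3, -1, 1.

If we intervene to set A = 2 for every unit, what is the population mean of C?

Under do(A=2), A's equation is replaced by A=2 for every unit. Per-unit C: 7, 12, 7, 8, 7, 7. Mean = 8.

8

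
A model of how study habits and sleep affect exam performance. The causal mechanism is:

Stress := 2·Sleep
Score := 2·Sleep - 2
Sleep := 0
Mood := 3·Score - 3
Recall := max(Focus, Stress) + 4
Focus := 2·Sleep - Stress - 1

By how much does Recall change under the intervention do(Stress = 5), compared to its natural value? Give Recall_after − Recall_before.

5

Under do(Stress=5), the mechanism Stress := 2·Sleep is discarded; Stress is fixed at 5.
Focus = 2·Sleep - Stress - 1  [with Sleep=0, Stress=5]  = -6
Recall = max(Focus, Stress) + 4  [with Focus=-6, Stress=5]  = 9
Without intervention: Stress = 2·Sleep  [with Sleep=0]  = 0; Focus = 2·Sleep - Stress - 1  [with Sleep=0, Stress=0]  = -1; Recall = max(Focus, Stress) + 4  [with Focus=-1, Stress=0]  = 4.
Change = 9 − 4 = 5.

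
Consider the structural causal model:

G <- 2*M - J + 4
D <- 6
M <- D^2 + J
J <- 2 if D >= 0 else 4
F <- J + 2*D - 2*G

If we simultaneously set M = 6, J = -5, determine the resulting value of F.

-35

Setting M = 6, J = -5 by intervention discards those variables' equations.
G = 2*M - J + 4  [with M=6, J=-5]  = 21
F = J + 2*D - 2*G  [with J=-5, D=6, G=21]  = -35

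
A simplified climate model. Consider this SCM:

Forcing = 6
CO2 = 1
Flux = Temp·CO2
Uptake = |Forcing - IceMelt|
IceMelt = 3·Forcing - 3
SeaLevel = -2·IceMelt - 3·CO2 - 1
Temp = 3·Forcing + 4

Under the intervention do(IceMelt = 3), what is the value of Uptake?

3

The intervention breaks the incoming arrows to IceMelt: IceMelt = 3·Forcing - 3 no longer applies, and IceMelt = 3.
Uptake = |Forcing - IceMelt|  [with Forcing=6, IceMelt=3]  = 3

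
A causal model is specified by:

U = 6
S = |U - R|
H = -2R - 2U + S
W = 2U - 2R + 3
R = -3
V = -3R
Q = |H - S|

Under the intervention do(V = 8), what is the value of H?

3

do(V=8) replaces the equation V = -3R with the constant V = 8.
No directed path runs from V to H, so H keeps its natural value.
S = |U - R|  [with U=6, R=-3]  = 9
H = -2R - 2U + S  [with R=-3, U=6, S=9]  = 3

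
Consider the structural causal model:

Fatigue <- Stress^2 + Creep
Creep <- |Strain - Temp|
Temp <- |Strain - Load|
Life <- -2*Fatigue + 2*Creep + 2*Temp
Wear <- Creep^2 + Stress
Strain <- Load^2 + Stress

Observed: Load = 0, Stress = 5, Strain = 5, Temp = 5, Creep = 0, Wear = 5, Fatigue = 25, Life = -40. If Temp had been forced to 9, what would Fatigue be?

The intervention breaks the incoming arrows to Temp: Temp <- |Strain - Load| no longer applies, and Temp = 9.
Strain = Load^2 + Stress  [with Load=0, Stress=5]  = 5
Creep = |Strain - Temp|  [with Strain=5, Temp=9]  = 4
Fatigue = Stress^2 + Creep  [with Stress=5, Creep=4]  = 29

29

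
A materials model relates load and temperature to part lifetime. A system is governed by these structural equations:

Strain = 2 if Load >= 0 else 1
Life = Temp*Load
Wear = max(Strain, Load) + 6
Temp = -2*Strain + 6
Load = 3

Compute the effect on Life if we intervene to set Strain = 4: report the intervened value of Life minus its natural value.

do(Strain=4) replaces the equation Strain = 2 if Load >= 0 else 1 with the constant Strain = 4.
Temp = -2*Strain + 6  [with Strain=4]  = -2
Life = Temp*Load  [with Temp=-2, Load=3]  = -6
Without intervention: Strain = 2 if Load >= 0 else 1  [with Load=3]  = 2; Temp = -2*Strain + 6  [with Strain=2]  = 2; Life = Temp*Load  [with Temp=2, Load=3]  = 6.
Change = -6 − 6 = -12.

-12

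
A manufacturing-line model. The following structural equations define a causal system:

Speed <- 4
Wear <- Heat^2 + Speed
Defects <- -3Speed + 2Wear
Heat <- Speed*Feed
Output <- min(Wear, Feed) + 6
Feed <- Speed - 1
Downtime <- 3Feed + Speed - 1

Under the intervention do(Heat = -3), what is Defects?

do(Heat=-3) replaces the equation Heat <- Speed*Feed with the constant Heat = -3.
Wear = Heat^2 + Speed  [with Heat=-3, Speed=4]  = 13
Defects = -3Speed + 2Wear  [with Speed=4, Wear=13]  = 14

14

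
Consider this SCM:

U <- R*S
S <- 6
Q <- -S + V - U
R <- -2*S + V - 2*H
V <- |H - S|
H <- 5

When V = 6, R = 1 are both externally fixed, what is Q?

Setting V = 6, R = 1 by intervention discards those variables' equations.
U = R*S  [with R=1, S=6]  = 6
Q = -S + V - U  [with S=6, V=6, U=6]  = -6

-6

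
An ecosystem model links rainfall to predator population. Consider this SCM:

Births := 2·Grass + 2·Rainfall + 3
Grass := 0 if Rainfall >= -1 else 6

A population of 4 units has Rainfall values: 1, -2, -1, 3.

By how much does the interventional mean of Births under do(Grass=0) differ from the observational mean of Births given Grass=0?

Every unit gets Grass=0 under the intervention. Births values become 5, -1, 1, 9; E[Births|do(Grass=0)] = 3.5.
Conditioning on Grass=0 selects the 3 unit(s) with Rainfall ∈ {1, -1, 3}. Their Births values: 5, 1, 9. Mean = 5.
Difference = 3.5 − 5 = -1.5.

-1.5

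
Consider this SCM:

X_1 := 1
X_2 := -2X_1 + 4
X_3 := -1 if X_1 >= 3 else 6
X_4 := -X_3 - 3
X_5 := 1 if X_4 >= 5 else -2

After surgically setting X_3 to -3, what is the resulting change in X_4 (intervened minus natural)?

The intervention breaks the incoming arrows to X_3: X_3 := -1 if X_1 >= 3 else 6 no longer applies, and X_3 = -3.
X_4 = -X_3 - 3  [with X_3=-3]  = 0
Without intervention: X_3 = -1 if X_1 >= 3 else 6  [with X_1=1]  = 6; X_4 = -X_3 - 3  [with X_3=6]  = -9.
Change = 0 − (-9) = 9.

9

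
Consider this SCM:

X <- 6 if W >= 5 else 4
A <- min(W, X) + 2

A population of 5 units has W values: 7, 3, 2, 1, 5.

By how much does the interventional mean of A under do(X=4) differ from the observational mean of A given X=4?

0.8

The intervention sets X=4 in all 5 units regardless of W. Recomputing A per unit gives 6, 5, 4, 3, 6; average 4.8.
E[A|X=4] averages over only the 3 units with X=4 (W = 3, 2, 1): A = 5, 4, 3, mean 4.
Difference = 4.8 − 4 = 0.8.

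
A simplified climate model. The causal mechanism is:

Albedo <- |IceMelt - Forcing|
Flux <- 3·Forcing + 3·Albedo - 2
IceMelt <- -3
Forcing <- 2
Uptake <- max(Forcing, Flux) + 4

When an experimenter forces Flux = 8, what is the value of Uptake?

Intervening sets Flux = 8 and removes its equation (Flux <- 3·Forcing + 3·Albedo - 2).
Uptake = max(Forcing, Flux) + 4  [with Forcing=2, Flux=8]  = 12

12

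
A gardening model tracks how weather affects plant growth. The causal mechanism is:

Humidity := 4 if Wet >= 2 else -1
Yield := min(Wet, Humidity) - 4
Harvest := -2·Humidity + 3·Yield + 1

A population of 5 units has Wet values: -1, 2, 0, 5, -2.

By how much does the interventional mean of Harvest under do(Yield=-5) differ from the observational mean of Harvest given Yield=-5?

The intervention sets Yield=-5 in all 5 units regardless of Wet. Recomputing Harvest per unit gives -12, -22, -12, -22, -12; average -16.
Observing Yield=-5 restricts to units where Yield's equation naturally yields -5: Wet ∈ {-1, 0}. In that subpopulation Harvest = -12, -12, mean -12.
Difference = -16 − (-12) = -4.

-4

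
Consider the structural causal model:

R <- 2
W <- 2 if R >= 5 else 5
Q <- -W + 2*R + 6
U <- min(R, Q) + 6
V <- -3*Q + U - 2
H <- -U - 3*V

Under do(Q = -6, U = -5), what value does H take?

-28

Setting Q = -6, U = -5 by intervention discards those variables' equations.
V = -3*Q + U - 2  [with Q=-6, U=-5]  = 11
H = -U - 3*V  [with U=-5, V=11]  = -28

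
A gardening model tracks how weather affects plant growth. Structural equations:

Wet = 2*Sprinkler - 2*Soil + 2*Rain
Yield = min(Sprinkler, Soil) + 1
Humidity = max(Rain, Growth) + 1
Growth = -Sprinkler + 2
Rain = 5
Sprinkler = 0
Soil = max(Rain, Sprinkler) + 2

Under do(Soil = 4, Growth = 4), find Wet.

2

The joint intervention fixes Soil = 4, Growth = 4, removing each variable's own equation.
Wet = 2*Sprinkler - 2*Soil + 2*Rain  [with Sprinkler=0, Soil=4, Rain=5]  = 2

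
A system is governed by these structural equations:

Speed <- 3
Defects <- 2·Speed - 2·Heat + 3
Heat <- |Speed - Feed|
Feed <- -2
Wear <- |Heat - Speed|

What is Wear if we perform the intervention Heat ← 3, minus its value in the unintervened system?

-2

The intervention breaks the incoming arrows to Heat: Heat <- |Speed - Feed| no longer applies, and Heat = 3.
Wear = |Heat - Speed|  [with Heat=3, Speed=3]  = 0
Without intervention: Heat = |Speed - Feed|  [with Speed=3, Feed=-2]  = 5; Wear = |Heat - Speed|  [with Heat=5, Speed=3]  = 2.
Change = 0 − 2 = -2.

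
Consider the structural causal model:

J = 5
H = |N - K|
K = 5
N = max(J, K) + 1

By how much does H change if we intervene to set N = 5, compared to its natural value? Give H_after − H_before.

The intervention breaks the incoming arrows to N: N = max(J, K) + 1 no longer applies, and N = 5.
H = |N - K|  [with N=5, K=5]  = 0
Without intervention: N = max(J, K) + 1  [with J=5, K=5]  = 6; H = |N - K|  [with N=6, K=5]  = 1.
Change = 0 − 1 = -1.

-1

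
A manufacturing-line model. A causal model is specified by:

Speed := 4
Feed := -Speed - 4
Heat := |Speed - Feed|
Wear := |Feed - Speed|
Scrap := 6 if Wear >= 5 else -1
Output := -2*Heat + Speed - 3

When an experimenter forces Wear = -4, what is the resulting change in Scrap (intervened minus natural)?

Intervening sets Wear = -4 and removes its equation (Wear := |Feed - Speed|).
Scrap = 6 if Wear >= 5 else -1  [with Wear=-4]  = -1
Without intervention: Feed = -Speed - 4  [with Speed=4]  = -8; Wear = |Feed - Speed|  [with Feed=-8, Speed=4]  = 12; Scrap = 6 if Wear >= 5 else -1  [with Wear=12]  = 6.
Change = -1 − 6 = -7.

-7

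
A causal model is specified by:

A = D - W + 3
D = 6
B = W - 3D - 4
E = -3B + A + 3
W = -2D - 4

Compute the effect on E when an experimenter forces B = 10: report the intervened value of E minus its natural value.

Intervening sets B = 10 and removes its equation (B = W - 3D - 4).
W = -2D - 4  [with D=6]  = -16
A = D - W + 3  [with D=6, W=-16]  = 25
E = -3B + A + 3  [with B=10, A=25]  = -2
Without intervention: W = -2D - 4  [with D=6]  = -16; A = D - W + 3  [with D=6, W=-16]  = 25; B = W - 3D - 4  [with W=-16, D=6]  = -38; E = -3B + A + 3  [with B=-38, A=25]  = 142.
Change = -2 − 142 = -144.

-144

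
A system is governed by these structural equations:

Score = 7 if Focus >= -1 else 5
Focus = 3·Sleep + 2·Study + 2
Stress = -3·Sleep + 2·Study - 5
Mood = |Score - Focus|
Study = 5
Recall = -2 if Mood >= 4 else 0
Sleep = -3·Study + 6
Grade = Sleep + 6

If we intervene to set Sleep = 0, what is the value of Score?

7

do(Sleep=0) replaces the equation Sleep = -3·Study + 6 with the constant Sleep = 0.
Focus = 3·Sleep + 2·Study + 2  [with Sleep=0, Study=5]  = 12
Score = 7 if Focus >= -1 else 5  [with Focus=12]  = 7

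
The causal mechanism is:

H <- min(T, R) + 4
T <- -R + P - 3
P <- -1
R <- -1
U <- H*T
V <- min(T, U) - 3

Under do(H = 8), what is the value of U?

-24

Intervening sets H = 8 and removes its equation (H <- min(T, R) + 4).
T = -R + P - 3  [with R=-1, P=-1]  = -3
U = H*T  [with H=8, T=-3]  = -24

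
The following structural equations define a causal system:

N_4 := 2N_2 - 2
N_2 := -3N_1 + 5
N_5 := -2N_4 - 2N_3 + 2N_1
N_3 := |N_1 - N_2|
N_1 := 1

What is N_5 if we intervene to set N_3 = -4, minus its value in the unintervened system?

10

do(N_3=-4) replaces the equation N_3 := |N_1 - N_2| with the constant N_3 = -4.
N_2 = -3N_1 + 5  [with N_1=1]  = 2
N_4 = 2N_2 - 2  [with N_2=2]  = 2
N_5 = -2N_4 - 2N_3 + 2N_1  [with N_4=2, N_3=-4, N_1=1]  = 6
Without intervention: N_2 = -3N_1 + 5  [with N_1=1]  = 2; N_3 = |N_1 - N_2|  [with N_1=1, N_2=2]  = 1; N_4 = 2N_2 - 2  [with N_2=2]  = 2; N_5 = -2N_4 - 2N_3 + 2N_1  [with N_4=2, N_3=1, N_1=1]  = -4.
Change = 6 − (-4) = 10.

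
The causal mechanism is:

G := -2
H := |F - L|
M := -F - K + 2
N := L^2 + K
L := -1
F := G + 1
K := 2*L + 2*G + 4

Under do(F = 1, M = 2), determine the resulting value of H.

Setting F = 1, M = 2 by intervention discards those variables' equations.
H = |F - L|  [with F=1, L=-1]  = 2

2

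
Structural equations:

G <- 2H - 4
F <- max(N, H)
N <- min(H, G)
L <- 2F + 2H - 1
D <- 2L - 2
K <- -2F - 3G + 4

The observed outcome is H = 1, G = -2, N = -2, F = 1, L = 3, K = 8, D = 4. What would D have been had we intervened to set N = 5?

The intervention breaks the incoming arrows to N: N <- min(H, G) no longer applies, and N = 5.
F = max(N, H)  [with N=5, H=1]  = 5
L = 2F + 2H - 1  [with F=5, H=1]  = 11
D = 2L - 2  [with L=11]  = 20

20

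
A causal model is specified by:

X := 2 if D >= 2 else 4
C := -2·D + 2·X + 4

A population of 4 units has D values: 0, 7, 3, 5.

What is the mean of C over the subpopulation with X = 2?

Conditioning on X=2 selects the 3 unit(s) with D ∈ {7, 3, 5}. Their C values: -6, 2, -2. Mean = -2.

-2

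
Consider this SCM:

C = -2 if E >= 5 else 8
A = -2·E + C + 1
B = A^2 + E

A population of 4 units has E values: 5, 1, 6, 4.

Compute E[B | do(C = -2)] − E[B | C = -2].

-51.5

The intervention sets C=-2 in all 4 units regardless of E. Recomputing B per unit gives 126, 10, 175, 85; average 99.
Observing C=-2 restricts to units where C's equation naturally yields -2: E ∈ {5, 6}. In that subpopulation B = 126, 175, mean 150.5.
Difference = 99 − 150.5 = -51.5.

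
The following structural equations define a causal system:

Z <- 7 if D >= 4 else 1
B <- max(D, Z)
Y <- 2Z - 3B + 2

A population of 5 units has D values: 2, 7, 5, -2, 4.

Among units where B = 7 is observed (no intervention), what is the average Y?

-5

E[Y|B=7] averages over only the 3 units with B=7 (D = 7, 5, 4): Y = -5, -5, -5, mean -5.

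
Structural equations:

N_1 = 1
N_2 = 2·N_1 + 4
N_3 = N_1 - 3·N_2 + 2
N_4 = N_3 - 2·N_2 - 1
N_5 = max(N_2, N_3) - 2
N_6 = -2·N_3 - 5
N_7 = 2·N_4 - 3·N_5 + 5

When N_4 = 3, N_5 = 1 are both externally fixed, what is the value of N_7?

8

Under do(N_4 = 3, N_5 = 1), each intervened variable's structural equation is replaced by its fixed value.
N_7 = 2·N_4 - 3·N_5 + 5  [with N_4=3, N_5=1]  = 8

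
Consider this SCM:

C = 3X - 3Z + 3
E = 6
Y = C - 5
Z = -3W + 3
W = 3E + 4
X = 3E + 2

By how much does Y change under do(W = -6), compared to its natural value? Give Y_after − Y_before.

Under do(W=-6), the mechanism W = 3E + 4 is discarded; W is fixed at -6.
Z = -3W + 3  [with W=-6]  = 21
X = 3E + 2  [with E=6]  = 20
C = 3X - 3Z + 3  [with X=20, Z=21]  = 0
Y = C - 5  [with C=0]  = -5
Without intervention: W = 3E + 4  [with E=6]  = 22; Z = -3W + 3  [with W=22]  = -63; X = 3E + 2  [with E=6]  = 20; C = 3X - 3Z + 3  [with X=20, Z=-63]  = 252; Y = C - 5  [with C=252]  = 247.
Change = -5 − 247 = -252.

-252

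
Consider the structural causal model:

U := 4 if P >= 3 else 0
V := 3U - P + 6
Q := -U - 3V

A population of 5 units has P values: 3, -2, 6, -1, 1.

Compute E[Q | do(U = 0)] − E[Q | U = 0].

do(U=0) breaks U's dependence on P. With U=0 fixed, Q across the units is -9, -24, 0, -21, -15, mean -13.8.
Observing U=0 restricts to units where U's equation naturally yields 0: P ∈ {-2, -1, 1}. In that subpopulation Q = -24, -21, -15, mean -20.
Difference = -13.8 − (-20) = 6.2.

6.2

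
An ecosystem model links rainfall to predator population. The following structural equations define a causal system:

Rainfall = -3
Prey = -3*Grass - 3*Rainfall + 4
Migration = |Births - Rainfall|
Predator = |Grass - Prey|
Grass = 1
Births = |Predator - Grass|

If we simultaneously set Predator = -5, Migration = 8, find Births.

6

Setting Predator = -5, Migration = 8 by intervention discards those variables' equations.
Births = |Predator - Grass|  [with Predator=-5, Grass=1]  = 6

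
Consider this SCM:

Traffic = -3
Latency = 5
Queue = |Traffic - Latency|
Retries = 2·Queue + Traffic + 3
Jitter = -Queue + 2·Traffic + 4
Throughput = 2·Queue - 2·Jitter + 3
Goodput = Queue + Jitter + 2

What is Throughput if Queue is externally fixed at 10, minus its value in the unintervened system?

8

The intervention breaks the incoming arrows to Queue: Queue = |Traffic - Latency| no longer applies, and Queue = 10.
Jitter = -Queue + 2·Traffic + 4  [with Queue=10, Traffic=-3]  = -12
Throughput = 2·Queue - 2·Jitter + 3  [with Queue=10, Jitter=-12]  = 47
Without intervention: Queue = |Traffic - Latency|  [with Traffic=-3, Latency=5]  = 8; Jitter = -Queue + 2·Traffic + 4  [with Queue=8, Traffic=-3]  = -10; Throughput = 2·Queue - 2·Jitter + 3  [with Queue=8, Jitter=-10]  = 39.
Change = 47 − 39 = 8.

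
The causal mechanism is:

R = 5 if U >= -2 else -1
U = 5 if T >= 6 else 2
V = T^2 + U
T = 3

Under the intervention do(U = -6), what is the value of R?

The intervention breaks the incoming arrows to U: U = 5 if T >= 6 else 2 no longer applies, and U = -6.
R = 5 if U >= -2 else -1  [with U=-6]  = -1

-1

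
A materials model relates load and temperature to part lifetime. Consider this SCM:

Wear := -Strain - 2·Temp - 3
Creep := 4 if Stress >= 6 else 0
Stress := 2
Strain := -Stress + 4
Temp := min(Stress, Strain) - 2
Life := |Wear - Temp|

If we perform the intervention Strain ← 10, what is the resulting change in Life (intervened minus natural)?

Under do(Strain=10), the mechanism Strain := -Stress + 4 is discarded; Strain is fixed at 10.
Temp = min(Stress, Strain) - 2  [with Stress=2, Strain=10]  = 0
Wear = -Strain - 2·Temp - 3  [with Strain=10, Temp=0]  = -13
Life = |Wear - Temp|  [with Wear=-13, Temp=0]  = 13
Without intervention: Strain = -Stress + 4  [with Stress=2]  = 2; Temp = min(Stress, Strain) - 2  [with Stress=2, Strain=2]  = 0; Wear = -Strain - 2·Temp - 3  [with Strain=2, Temp=0]  = -5; Life = |Wear - Temp|  [with Wear=-5, Temp=0]  = 5.
Change = 13 − 5 = 8.

8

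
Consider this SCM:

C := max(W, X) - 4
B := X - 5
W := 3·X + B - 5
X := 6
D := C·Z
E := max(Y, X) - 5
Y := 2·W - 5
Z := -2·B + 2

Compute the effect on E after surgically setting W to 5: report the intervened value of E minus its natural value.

-17

The intervention breaks the incoming arrows to W: W := 3·X + B - 5 no longer applies, and W = 5.
Y = 2·W - 5  [with W=5]  = 5
E = max(Y, X) - 5  [with Y=5, X=6]  = 1
Without intervention: B = X - 5  [with X=6]  = 1; W = 3·X + B - 5  [with X=6, B=1]  = 14; Y = 2·W - 5  [with W=14]  = 23; E = max(Y, X) - 5  [with Y=23, X=6]  = 18.
Change = 1 − 18 = -17.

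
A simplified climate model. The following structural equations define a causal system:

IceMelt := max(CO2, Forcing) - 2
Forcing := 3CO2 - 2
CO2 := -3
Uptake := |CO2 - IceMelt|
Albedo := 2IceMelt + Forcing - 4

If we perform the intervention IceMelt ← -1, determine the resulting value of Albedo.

The intervention breaks the incoming arrows to IceMelt: IceMelt := max(CO2, Forcing) - 2 no longer applies, and IceMelt = -1.
Forcing = 3CO2 - 2  [with CO2=-3]  = -11
Albedo = 2IceMelt + Forcing - 4  [with IceMelt=-1, Forcing=-11]  = -17

-17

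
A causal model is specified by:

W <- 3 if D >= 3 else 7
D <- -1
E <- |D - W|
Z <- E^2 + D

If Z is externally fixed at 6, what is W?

7

The intervention breaks the incoming arrows to Z: Z <- E^2 + D no longer applies, and Z = 6.
Since W is not a descendant of the intervened variable, it is unaffected.
W = 3 if D >= 3 else 7  [with D=-1]  = 7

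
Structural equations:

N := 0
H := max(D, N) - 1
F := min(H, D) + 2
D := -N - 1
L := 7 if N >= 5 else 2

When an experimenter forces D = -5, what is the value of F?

-3

do(D=-5) replaces the equation D := -N - 1 with the constant D = -5.
H = max(D, N) - 1  [with D=-5, N=0]  = -1
F = min(H, D) + 2  [with H=-1, D=-5]  = -3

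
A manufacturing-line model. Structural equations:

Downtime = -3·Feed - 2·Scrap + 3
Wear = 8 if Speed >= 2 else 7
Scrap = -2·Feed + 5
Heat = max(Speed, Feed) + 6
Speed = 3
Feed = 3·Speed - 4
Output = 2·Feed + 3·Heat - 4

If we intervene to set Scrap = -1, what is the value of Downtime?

Under do(Scrap=-1), the mechanism Scrap = -2·Feed + 5 is discarded; Scrap is fixed at -1.
Feed = 3·Speed - 4  [with Speed=3]  = 5
Downtime = -3·Feed - 2·Scrap + 3  [with Feed=5, Scrap=-1]  = -10

-10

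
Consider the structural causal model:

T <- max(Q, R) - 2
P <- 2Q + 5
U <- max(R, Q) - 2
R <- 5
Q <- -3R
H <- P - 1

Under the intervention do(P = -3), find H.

The intervention breaks the incoming arrows to P: P <- 2Q + 5 no longer applies, and P = -3.
H = P - 1  [with P=-3]  = -4

-4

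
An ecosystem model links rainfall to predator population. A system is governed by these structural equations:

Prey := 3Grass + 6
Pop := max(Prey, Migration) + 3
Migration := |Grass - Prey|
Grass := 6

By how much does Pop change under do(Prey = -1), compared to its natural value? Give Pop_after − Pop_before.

-17

Under do(Prey=-1), the mechanism Prey := 3Grass + 6 is discarded; Prey is fixed at -1.
Migration = |Grass - Prey|  [with Grass=6, Prey=-1]  = 7
Pop = max(Prey, Migration) + 3  [with Prey=-1, Migration=7]  = 10
Without intervention: Prey = 3Grass + 6  [with Grass=6]  = 24; Migration = |Grass - Prey|  [with Grass=6, Prey=24]  = 18; Pop = max(Prey, Migration) + 3  [with Prey=24, Migration=18]  = 27.
Change = 10 − 27 = -17.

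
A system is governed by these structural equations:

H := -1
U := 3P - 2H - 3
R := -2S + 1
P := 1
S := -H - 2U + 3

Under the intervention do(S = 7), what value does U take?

2

Under do(S=7), the mechanism S := -H - 2U + 3 is discarded; S is fixed at 7.
Since U is not a descendant of the intervened variable, it is unaffected.
U = 3P - 2H - 3  [with P=1, H=-1]  = 2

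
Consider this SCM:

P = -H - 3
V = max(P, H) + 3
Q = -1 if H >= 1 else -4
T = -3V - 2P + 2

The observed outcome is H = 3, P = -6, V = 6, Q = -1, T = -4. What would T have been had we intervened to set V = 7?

do(V=7) replaces the equation V = max(P, H) + 3 with the constant V = 7.
P = -H - 3  [with H=3]  = -6
T = -3V - 2P + 2  [with V=7, P=-6]  = -7

-7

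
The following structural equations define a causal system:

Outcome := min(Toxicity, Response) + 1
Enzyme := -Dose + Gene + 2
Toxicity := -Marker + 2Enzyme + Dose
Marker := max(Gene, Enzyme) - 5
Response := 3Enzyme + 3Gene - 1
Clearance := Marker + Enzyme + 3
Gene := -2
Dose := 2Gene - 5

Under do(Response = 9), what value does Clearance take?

16

Under do(Response=9), the mechanism Response := 3Enzyme + 3Gene - 1 is discarded; Response is fixed at 9.
Since Clearance is not a descendant of the intervened variable, it is unaffected.
Dose = 2Gene - 5  [with Gene=-2]  = -9
Enzyme = -Dose + Gene + 2  [with Dose=-9, Gene=-2]  = 9
Marker = max(Gene, Enzyme) - 5  [with Gene=-2, Enzyme=9]  = 4
Clearance = Marker + Enzyme + 3  [with Marker=4, Enzyme=9]  = 16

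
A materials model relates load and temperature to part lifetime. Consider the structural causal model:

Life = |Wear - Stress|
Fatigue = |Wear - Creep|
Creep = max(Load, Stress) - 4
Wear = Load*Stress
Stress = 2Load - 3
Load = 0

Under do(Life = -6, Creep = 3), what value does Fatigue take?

Under do(Life = -6, Creep = 3), each intervened variable's structural equation is replaced by its fixed value.
Stress = 2Load - 3  [with Load=0]  = -3
Wear = Load*Stress  [with Load=0, Stress=-3]  = 0
Fatigue = |Wear - Creep|  [with Wear=0, Creep=3]  = 3

3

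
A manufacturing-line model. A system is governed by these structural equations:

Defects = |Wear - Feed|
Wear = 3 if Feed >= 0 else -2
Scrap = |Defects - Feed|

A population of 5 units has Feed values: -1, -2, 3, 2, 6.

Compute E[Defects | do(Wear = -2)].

3.6

The intervention sets Wear=-2 in all 5 units regardless of Feed. Recomputing Defects per unit gives 1, 0, 5, 4, 8; average 3.6.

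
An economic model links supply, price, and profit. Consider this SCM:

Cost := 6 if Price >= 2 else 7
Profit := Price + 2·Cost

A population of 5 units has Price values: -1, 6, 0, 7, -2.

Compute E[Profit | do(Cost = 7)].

16

Under do(Cost=7), Cost's equation is replaced by Cost=7 for every unit. Per-unit Profit: 13, 20, 14, 21, 12. Mean = 16.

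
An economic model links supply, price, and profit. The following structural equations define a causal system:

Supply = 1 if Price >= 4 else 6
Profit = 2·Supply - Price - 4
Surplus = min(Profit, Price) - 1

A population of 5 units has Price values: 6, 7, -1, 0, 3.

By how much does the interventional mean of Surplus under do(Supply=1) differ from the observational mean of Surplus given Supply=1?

Under do(Supply=1), Supply's equation is replaced by Supply=1 for every unit. Per-unit Surplus: -9, -10, -2, -3, -6. Mean = -6.
Observing Supply=1 restricts to units where Supply's equation naturally yields 1: Price ∈ {6, 7}. In that subpopulation Surplus = -9, -10, mean -9.5.
Difference = -6 − (-9.5) = 3.5.

3.5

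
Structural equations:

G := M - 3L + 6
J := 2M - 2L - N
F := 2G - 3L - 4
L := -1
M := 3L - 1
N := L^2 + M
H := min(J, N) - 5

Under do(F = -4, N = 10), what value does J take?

-16

The joint intervention fixes F = -4, N = 10, removing each variable's own equation.
M = 3L - 1  [with L=-1]  = -4
J = 2M - 2L - N  [with M=-4, L=-1, N=10]  = -16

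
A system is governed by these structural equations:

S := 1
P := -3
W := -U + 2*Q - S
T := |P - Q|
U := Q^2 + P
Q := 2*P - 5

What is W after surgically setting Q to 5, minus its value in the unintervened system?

128

do(Q=5) replaces the equation Q := 2*P - 5 with the constant Q = 5.
U = Q^2 + P  [with Q=5, P=-3]  = 22
W = -U + 2*Q - S  [with U=22, Q=5, S=1]  = -13
Without intervention: Q = 2*P - 5  [with P=-3]  = -11; U = Q^2 + P  [with Q=-11, P=-3]  = 118; W = -U + 2*Q - S  [with U=118, Q=-11, S=1]  = -141.
Change = -13 − (-141) = 128.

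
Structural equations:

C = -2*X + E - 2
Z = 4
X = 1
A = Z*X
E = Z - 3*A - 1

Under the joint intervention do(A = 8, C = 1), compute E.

-21

The joint intervention fixes A = 8, C = 1, removing each variable's own equation.
E = Z - 3*A - 1  [with Z=4, A=8]  = -21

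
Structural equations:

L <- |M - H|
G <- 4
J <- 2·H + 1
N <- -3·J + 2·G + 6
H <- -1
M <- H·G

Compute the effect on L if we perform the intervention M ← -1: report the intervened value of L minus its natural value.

-3

do(M=-1) replaces the equation M <- H·G with the constant M = -1.
L = |M - H|  [with M=-1, H=-1]  = 0
Without intervention: M = H·G  [with H=-1, G=4]  = -4; L = |M - H|  [with M=-4, H=-1]  = 3.
Change = 0 − 3 = -3.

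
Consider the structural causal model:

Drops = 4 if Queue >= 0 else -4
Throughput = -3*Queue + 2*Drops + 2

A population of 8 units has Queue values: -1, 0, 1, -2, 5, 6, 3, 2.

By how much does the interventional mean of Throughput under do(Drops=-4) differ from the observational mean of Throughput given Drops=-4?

-9.75

Every unit gets Drops=-4 under the intervention. Throughput values become -3, -6, -9, 0, -21, -24, -15, -12; E[Throughput|do(Drops=-4)] = -11.25.
E[Throughput|Drops=-4] averages over only the 2 units with Drops=-4 (Queue = -1, -2): Throughput = -3, 0, mean -1.5.
Difference = -11.25 − (-1.5) = -9.75.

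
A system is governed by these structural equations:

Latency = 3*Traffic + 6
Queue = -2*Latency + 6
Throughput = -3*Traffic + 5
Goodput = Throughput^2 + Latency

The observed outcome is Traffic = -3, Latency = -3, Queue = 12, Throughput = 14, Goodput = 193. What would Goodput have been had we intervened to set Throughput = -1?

-2

Intervening sets Throughput = -1 and removes its equation (Throughput = -3*Traffic + 5).
Latency = 3*Traffic + 6  [with Traffic=-3]  = -3
Goodput = Throughput^2 + Latency  [with Throughput=-1, Latency=-3]  = -2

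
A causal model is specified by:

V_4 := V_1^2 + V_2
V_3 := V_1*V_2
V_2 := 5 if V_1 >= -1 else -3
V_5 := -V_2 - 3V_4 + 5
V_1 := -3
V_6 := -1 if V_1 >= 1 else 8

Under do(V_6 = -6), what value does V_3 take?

9

do(V_6=-6) replaces the equation V_6 := -1 if V_1 >= 1 else 8 with the constant V_6 = -6.
V_3 is not downstream of the intervention, so its value is determined by the original equations.
V_2 = 5 if V_1 >= -1 else -3  [with V_1=-3]  = -3
V_3 = V_1*V_2  [with V_1=-3, V_2=-3]  = 9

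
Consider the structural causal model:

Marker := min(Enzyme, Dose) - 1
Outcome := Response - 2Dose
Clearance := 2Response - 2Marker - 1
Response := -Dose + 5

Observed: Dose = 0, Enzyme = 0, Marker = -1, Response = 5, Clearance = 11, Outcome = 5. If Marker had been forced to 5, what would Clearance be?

-1

do(Marker=5) replaces the equation Marker := min(Enzyme, Dose) - 1 with the constant Marker = 5.
Response = -Dose + 5  [with Dose=0]  = 5
Clearance = 2Response - 2Marker - 1  [with Response=5, Marker=5]  = -1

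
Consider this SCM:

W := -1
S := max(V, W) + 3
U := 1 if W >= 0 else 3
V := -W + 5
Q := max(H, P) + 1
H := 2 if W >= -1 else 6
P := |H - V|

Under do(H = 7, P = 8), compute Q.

9

The joint intervention fixes H = 7, P = 8, removing each variable's own equation.
Q = max(H, P) + 1  [with H=7, P=8]  = 9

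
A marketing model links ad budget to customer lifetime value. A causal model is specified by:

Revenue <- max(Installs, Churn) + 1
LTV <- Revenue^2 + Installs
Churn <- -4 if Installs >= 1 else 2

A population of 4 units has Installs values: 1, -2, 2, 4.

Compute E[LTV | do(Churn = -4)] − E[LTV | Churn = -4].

do(Churn=-4) breaks Churn's dependence on Installs. With Churn=-4 fixed, LTV across the units is 5, -1, 11, 29, mean 11.
Conditioning on Churn=-4 selects the 3 unit(s) with Installs ∈ {1, 2, 4}. Their LTV values: 5, 11, 29. Mean = 15.
Difference = 11 − 15 = -4.

-4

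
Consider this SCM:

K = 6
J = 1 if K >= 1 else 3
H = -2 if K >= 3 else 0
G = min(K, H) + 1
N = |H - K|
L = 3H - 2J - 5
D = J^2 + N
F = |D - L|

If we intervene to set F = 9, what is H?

-2

Under do(F=9), the mechanism F = |D - L| is discarded; F is fixed at 9.
No directed path runs from F to H, so H keeps its natural value.
H = -2 if K >= 3 else 0  [with K=6]  = -2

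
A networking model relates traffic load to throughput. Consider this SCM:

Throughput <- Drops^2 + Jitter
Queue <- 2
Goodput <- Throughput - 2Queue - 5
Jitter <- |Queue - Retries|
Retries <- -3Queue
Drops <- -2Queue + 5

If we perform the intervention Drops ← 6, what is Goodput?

Under do(Drops=6), the mechanism Drops <- -2Queue + 5 is discarded; Drops is fixed at 6.
Retries = -3Queue  [with Queue=2]  = -6
Jitter = |Queue - Retries|  [with Queue=2, Retries=-6]  = 8
Throughput = Drops^2 + Jitter  [with Drops=6, Jitter=8]  = 44
Goodput = Throughput - 2Queue - 5  [with Throughput=44, Queue=2]  = 35

35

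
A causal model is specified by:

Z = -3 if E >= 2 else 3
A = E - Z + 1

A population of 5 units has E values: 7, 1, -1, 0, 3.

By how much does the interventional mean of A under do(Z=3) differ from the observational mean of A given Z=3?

Every unit gets Z=3 under the intervention. A values become 5, -1, -3, -2, 1; E[A|do(Z=3)] = 0.
Conditioning on Z=3 selects the 3 unit(s) with E ∈ {1, -1, 0}. Their A values: -1, -3, -2. Mean = -2.
Difference = 0 − (-2) = 2.

2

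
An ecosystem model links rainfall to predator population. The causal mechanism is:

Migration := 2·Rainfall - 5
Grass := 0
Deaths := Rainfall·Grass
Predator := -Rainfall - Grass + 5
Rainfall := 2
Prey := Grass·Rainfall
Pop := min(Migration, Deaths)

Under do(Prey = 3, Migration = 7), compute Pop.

0

Under do(Prey = 3, Migration = 7), each intervened variable's structural equation is replaced by its fixed value.
Deaths = Rainfall·Grass  [with Rainfall=2, Grass=0]  = 0
Pop = min(Migration, Deaths)  [with Migration=7, Deaths=0]  = 0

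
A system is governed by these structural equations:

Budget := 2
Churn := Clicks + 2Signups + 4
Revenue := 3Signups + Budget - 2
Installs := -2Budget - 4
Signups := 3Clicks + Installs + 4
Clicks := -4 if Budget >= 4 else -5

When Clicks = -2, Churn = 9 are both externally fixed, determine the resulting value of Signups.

-10

The joint intervention fixes Clicks = -2, Churn = 9, removing each variable's own equation.
Installs = -2Budget - 4  [with Budget=2]  = -8
Signups = 3Clicks + Installs + 4  [with Clicks=-2, Installs=-8]  = -10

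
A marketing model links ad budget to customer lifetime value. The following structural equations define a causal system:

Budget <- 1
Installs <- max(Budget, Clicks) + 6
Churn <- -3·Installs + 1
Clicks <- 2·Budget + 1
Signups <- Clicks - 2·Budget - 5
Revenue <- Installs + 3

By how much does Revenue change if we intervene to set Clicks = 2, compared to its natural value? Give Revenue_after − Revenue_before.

Under do(Clicks=2), the mechanism Clicks <- 2·Budget + 1 is discarded; Clicks is fixed at 2.
Installs = max(Budget, Clicks) + 6  [with Budget=1, Clicks=2]  = 8
Revenue = Installs + 3  [with Installs=8]  = 11
Without intervention: Clicks = 2·Budget + 1  [with Budget=1]  = 3; Installs = max(Budget, Clicks) + 6  [with Budget=1, Clicks=3]  = 9; Revenue = Installs + 3  [with Installs=9]  = 12.
Change = 11 − 12 = -1.

-1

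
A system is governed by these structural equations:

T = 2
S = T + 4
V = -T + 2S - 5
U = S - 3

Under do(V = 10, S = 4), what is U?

1

The joint intervention fixes V = 10, S = 4, removing each variable's own equation.
U = S - 3  [with S=4]  = 1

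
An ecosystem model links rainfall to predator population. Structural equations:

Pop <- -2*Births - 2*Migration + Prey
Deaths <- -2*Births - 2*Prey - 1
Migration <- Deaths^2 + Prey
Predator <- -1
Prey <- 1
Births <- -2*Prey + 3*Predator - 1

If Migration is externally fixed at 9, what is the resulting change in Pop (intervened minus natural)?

146

The intervention breaks the incoming arrows to Migration: Migration <- Deaths^2 + Prey no longer applies, and Migration = 9.
Births = -2*Prey + 3*Predator - 1  [with Prey=1, Predator=-1]  = -6
Pop = -2*Births - 2*Migration + Prey  [with Births=-6, Migration=9, Prey=1]  = -5
Without intervention: Births = -2*Prey + 3*Predator - 1  [with Prey=1, Predator=-1]  = -6; Deaths = -2*Births - 2*Prey - 1  [with Births=-6, Prey=1]  = 9; Migration = Deaths^2 + Prey  [with Deaths=9, Prey=1]  = 82; Pop = -2*Births - 2*Migration + Prey  [with Births=-6, Migration=82, Prey=1]  = -151.
Change = -5 − (-151) = 146.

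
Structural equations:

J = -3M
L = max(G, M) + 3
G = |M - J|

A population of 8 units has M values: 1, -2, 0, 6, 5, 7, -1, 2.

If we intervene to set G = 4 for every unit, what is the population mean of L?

Every unit gets G=4 under the intervention. L values become 7, 7, 7, 9, 8, 10, 7, 7; E[L|do(G=4)] = 7.75.

7.75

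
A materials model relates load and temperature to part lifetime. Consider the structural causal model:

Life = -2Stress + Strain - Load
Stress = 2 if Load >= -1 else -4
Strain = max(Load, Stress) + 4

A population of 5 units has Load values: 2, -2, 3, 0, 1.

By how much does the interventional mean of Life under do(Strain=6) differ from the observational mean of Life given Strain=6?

The intervention sets Strain=6 in all 5 units regardless of Load. Recomputing Life per unit gives 0, 16, -1, 2, 1; average 3.6.
E[Life|Strain=6] averages over only the 3 units with Strain=6 (Load = 2, 0, 1): Life = 0, 2, 1, mean 1.
Difference = 3.6 − 1 = 2.6.

2.6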